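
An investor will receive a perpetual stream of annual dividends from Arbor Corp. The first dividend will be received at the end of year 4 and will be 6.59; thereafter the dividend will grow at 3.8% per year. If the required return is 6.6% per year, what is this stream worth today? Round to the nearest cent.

Value at end of year 3: C₁ / (r − g) = 6.59 / (0.066 − 0.038) = 235.3571
Discount to today: PV = 235.3571 / (1 + 0.066)^3 = 235.3571 / 1.211355 = 194.29

194.29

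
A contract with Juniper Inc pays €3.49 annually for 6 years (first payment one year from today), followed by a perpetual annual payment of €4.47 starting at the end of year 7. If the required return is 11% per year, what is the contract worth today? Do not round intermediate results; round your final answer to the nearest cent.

PV of 6-year annuity: €3.49 × [1 − (1+0.11)^−6] / 0.11 = 14.76458
Perpetuity value at year 6: €4.47 / 0.11 = 40.63636
PV of perpetuity: 40.63636 / (1+0.11)^6 = 21.72586
Total PV = 14.76458 + 21.72586 = 36.49044

€36.49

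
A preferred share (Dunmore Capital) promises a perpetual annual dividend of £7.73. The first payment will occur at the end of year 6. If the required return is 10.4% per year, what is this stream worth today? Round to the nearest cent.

£45.32

Value at end of year 5: C / r = £7.73 / 0.104 = £74.3269
Discount to today: PV = £74.3269 / (1 + 0.104)^5 = £74.3269 / 1.640006 = £45.32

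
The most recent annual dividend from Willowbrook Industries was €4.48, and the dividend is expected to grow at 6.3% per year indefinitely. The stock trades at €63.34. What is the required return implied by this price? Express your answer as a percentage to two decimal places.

D₁ = €4.48 × 1.063 = €4.7622
P = D₁/(r − g) ⇒ r = D₁/P + g = €4.7622/€63.34 + 0.063 = 0.075185 + 0.063 = 0.138185

13.82%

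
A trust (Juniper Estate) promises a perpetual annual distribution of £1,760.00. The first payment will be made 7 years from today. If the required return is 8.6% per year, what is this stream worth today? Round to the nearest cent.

£12474.85

Value at end of year 6: C / r = £1,760.00 / 0.086 = £20,465.1163
Discount to today: PV = £20,465.1163 / (1 + 0.086)^6 = £20,465.1163 / 1.640510 = £12,474.85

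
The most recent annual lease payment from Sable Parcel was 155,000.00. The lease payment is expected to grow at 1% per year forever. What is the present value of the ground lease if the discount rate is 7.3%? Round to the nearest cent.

D₁ = D₀ × (1 + g) = 155,000.00 × 1.01 = 156,550.0000
Growing perpetuity: P = D₁ / (r − g) = 156,550.0000 / (0.073 − 0.01) = 2,484,920.63

2484920.63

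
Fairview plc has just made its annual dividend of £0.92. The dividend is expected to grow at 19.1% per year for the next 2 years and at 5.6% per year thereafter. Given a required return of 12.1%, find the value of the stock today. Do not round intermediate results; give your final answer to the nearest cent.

D_1 = 1.09572
D_2 = 1.30500
Terminal value at year 2: TV = D_2×(1+g_2)/(r−g_2) = 1.37808/0.065 = 21.20127
P_0 = D_1/(1+r)^1 + D_2/(1+r)^2 + TV/(1+r)^2
    = 0.97745 + 1.03848 + 16.87138 = 18.88732

£18.89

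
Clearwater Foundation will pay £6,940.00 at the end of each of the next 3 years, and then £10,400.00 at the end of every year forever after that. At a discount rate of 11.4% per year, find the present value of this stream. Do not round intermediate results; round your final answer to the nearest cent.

PV of 3-year annuity: £6,940.00 × [1 − (1+0.114)^−3] / 0.114 = 16842.08693
Perpetuity value at year 3: £10,400.00 / 0.114 = 91228.07018
PV of perpetuity: 91228.07018 / (1+0.114)^3 = 65989.20792
Total PV = 16842.08693 + 65989.20792 = 82831.29485

£82831.29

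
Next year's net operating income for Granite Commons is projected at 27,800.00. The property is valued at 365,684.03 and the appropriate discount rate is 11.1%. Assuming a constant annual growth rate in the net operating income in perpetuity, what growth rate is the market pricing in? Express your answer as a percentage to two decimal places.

3.50%

P = D₁/(r−g) ⇒ g = r − D₁/P = 0.111 − 27,800.00/365,684.03 = 0.034978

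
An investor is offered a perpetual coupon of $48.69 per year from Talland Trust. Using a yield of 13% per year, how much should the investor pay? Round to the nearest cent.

Level perpetuity: PV = C / r = $48.69 / 0.13 = $374.54

$374.54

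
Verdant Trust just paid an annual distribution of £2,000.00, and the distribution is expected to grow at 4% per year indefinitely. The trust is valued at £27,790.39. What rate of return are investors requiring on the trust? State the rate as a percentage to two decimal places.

11.48%

D₁ = £2,000.00 × 1.04 = £2,080.0000
P = D₁/(r − g) ⇒ r = D₁/P + g = £2,080.0000/£27,790.39 + 0.04 = 0.074846 + 0.04 = 0.114846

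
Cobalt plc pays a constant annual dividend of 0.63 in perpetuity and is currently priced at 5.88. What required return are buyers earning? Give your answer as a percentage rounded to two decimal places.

10.71%

P = C/r ⇒ r = C/P = 0.63/5.88 = 0.107143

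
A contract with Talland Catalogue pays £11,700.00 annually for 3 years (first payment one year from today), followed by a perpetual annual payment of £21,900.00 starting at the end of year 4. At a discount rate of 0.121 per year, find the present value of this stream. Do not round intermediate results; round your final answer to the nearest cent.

PV of 3-year annuity: £11,700.00 × [1 − (1+0.121)^−3] / 0.121 = 28053.20670
Perpetuity value at year 3: £21,900.00 / 0.121 = 180991.73554
PV of perpetuity: 180991.73554 / (1+0.121)^3 = 128481.88709
Total PV = 28053.20670 + 128481.88709 = 156535.09380

£156535.09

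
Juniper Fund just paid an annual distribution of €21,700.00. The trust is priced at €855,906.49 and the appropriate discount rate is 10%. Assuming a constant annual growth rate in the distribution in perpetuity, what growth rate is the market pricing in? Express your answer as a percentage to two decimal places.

7.28%

P = D₀(1+g)/(r−g) ⇒ P(r−g) = D₀(1+g) ⇒ g(P+D₀) = P·r − D₀
g = (P·r − D₀)/(P + D₀) = (€855,906.49×0.1 − €21,700.00) / (€855,906.49 + €21,700.00) = 0.072801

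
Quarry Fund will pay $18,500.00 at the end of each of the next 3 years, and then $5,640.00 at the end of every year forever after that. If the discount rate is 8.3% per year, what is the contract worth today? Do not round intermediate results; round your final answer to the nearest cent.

$100914.69

PV of 3-year annuity: $18,500.00 × [1 − (1+0.083)^−3] / 0.083 = 47419.38848
Perpetuity value at year 3: $5,640.00 / 0.083 = 67951.80723
PV of perpetuity: 67951.80723 / (1+0.083)^3 = 53495.30177
Total PV = 47419.38848 + 53495.30177 = 100914.69025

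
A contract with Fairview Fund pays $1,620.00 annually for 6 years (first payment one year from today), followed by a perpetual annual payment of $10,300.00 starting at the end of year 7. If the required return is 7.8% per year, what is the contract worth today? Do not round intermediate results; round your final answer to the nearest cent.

PV of 6-year annuity: $1,620.00 × [1 − (1+0.078)^−6] / 0.078 = 7534.72137
Perpetuity value at year 6: $10,300.00 / 0.078 = 132051.28205
PV of perpetuity: 132051.28205 / (1+0.078)^6 = 84145.33754
Total PV = 7534.72137 + 84145.33754 = 91680.05891

$91680.06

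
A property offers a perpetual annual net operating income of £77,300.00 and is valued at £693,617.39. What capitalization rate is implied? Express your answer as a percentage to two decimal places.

P = C/r ⇒ r = C/P = £77,300.00/£693,617.39 = 0.111445

11.14%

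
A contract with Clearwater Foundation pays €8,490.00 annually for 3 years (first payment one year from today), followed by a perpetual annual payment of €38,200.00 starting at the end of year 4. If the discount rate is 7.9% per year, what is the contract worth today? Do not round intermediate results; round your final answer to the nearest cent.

PV of 3-year annuity: €8,490.00 × [1 − (1+0.079)^−3] / 0.079 = 21919.09292
Perpetuity value at year 3: €38,200.00 / 0.079 = 483544.30380
PV of perpetuity: 483544.30380 / (1+0.079)^3 = 384921.29442
Total PV = 21919.09292 + 384921.29442 = 406840.38734

€406840.39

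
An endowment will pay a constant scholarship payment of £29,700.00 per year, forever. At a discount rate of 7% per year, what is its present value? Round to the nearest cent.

£424285.71

Level perpetuity: PV = C / r = £29,700.00 / 0.07 = £424,285.71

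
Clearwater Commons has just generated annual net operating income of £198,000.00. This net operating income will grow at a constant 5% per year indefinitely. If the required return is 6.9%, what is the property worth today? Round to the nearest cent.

£10942105.26

D₁ = D₀ × (1 + g) = £198,000.00 × 1.05 = £207,900.0000
Growing perpetuity: P = D₁ / (r − g) = £207,900.0000 / (0.069 − 0.05) = £10,942,105.26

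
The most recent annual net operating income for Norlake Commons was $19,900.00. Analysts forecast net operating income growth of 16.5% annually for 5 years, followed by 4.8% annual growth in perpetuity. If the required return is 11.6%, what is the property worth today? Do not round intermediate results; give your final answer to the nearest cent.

$493600.90

D_1 = 23183.50000
D_2 = 27008.77750
D_3 = 31465.22579
D_4 = 36656.98804
D_5 = 42705.39107
Terminal value at year 5: TV = D_5×(1+g_2)/(r−g_2) = 44755.24984/0.068 = 658165.43883
P_0 = D_1/(1+r)^1 + D_2/(1+r)^2 + D_3/(1+r)^3 + D_4/(1+r)^4 + D_5/(1+r)^5 + TV/(1+r)^5
    = 20773.74552 + 21685.85442 + 22638.01111 + 23631.97396 + 24669.57855 + 380201.74006 = 493600.90362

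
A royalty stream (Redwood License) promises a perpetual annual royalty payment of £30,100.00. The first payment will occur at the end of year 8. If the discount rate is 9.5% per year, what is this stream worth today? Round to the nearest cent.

Value at end of year 7: C / r = £30,100.00 / 0.095 = £316,842.1053
Discount to today: PV = £316,842.1053 / (1 + 0.095)^7 = £316,842.1053 / 1.887552 = £167,858.78

£167858.78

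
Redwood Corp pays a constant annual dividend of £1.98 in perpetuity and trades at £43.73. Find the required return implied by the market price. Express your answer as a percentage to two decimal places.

4.53%

P = C/r ⇒ r = C/P = £1.98/£43.73 = 0.045278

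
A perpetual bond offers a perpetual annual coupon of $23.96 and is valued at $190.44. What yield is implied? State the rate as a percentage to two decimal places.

P = C/r ⇒ r = C/P = $23.96/$190.44 = 0.125814

12.58%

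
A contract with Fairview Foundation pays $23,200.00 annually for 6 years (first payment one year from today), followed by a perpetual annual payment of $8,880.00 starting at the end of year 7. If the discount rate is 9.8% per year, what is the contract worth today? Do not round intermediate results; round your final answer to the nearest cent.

$153346.82

PV of 6-year annuity: $23,200.00 × [1 − (1+0.098)^−6] / 0.098 = 101637.02089
Perpetuity value at year 6: $8,880.00 / 0.098 = 90612.24490
PV of perpetuity: 90612.24490 / (1+0.098)^6 = 51709.79897
Total PV = 101637.02089 + 51709.79897 = 153346.81986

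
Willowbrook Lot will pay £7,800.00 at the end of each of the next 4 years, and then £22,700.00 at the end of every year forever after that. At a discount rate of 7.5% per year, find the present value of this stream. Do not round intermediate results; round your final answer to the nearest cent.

PV of 4-year annuity: £7,800.00 × [1 − (1+0.075)^−4] / 0.075 = 26124.74490
Perpetuity value at year 4: £22,700.00 / 0.075 = 302666.66667
PV of perpetuity: 302666.66667 / (1+0.075)^4 = 226636.96035
Total PV = 26124.74490 + 226636.96035 = 252761.70525

£252761.71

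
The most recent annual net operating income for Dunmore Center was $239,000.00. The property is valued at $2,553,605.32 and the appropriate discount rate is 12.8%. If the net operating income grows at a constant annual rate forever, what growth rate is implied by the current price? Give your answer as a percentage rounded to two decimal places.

P = D₀(1+g)/(r−g) ⇒ P(r−g) = D₀(1+g) ⇒ g(P+D₀) = P·r − D₀
g = (P·r − D₀)/(P + D₀) = ($2,553,605.32×0.128 − $239,000.00) / ($2,553,605.32 + $239,000.00) = 0.031462

3.15%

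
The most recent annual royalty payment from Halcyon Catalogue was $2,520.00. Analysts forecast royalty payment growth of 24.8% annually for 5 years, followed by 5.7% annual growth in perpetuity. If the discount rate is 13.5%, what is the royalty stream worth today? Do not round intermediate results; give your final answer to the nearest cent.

D_1 = 3144.96000
D_2 = 3924.91008
D_3 = 4898.28778
D_4 = 6113.06315
D_5 = 7629.10281
Terminal value at year 5: TV = D_5×(1+g_2)/(r−g_2) = 8063.96167/0.078 = 103384.12398
P_0 = D_1/(1+r)^1 + D_2/(1+r)^2 + D_3/(1+r)^3 + D_4/(1+r)^4 + D_5/(1+r)^5 + TV/(1+r)^5
    = 2770.88987 + 3046.75820 + 3350.09183 + 3683.62521 + 4050.36498 + 54887.63831 = 71789.36840

$71789.37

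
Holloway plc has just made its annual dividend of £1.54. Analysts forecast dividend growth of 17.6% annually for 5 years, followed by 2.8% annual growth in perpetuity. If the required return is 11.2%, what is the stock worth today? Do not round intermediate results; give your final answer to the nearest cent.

D_1 = 1.81104
D_2 = 2.12978
D_3 = 2.50462
D_4 = 2.94544
D_5 = 3.46384
Terminal value at year 5: TV = D_5×(1+g_2)/(r−g_2) = 3.56082/0.084 = 42.39076
P_0 = D_1/(1+r)^1 + D_2/(1+r)^2 + D_3/(1+r)^3 + D_4/(1+r)^4 + D_5/(1+r)^5 + TV/(1+r)^5
    = 1.62863 + 1.72237 + 1.82150 + 1.92633 + 2.03720 + 24.93143 = 34.06746

£34.07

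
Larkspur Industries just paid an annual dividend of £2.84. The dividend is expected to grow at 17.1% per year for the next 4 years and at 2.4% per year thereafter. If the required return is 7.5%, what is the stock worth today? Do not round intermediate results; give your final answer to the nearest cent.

D_1 = 3.32564
D_2 = 3.89432
D_3 = 4.56025
D_4 = 5.34006
Terminal value at year 4: TV = D_4×(1+g_2)/(r−g_2) = 5.46822/0.051 = 107.21997
P_0 = D_1/(1+r)^1 + D_2/(1+r)^2 + D_3/(1+r)^3 + D_4/(1+r)^4 + TV/(1+r)^4
    = 3.09362 + 3.36989 + 3.67082 + 3.99864 + 80.28637 = 94.41934

£94.42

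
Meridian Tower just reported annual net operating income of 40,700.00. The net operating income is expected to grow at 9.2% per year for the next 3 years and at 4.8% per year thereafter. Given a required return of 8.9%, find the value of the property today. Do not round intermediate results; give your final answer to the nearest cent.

1171727.16

D_1 = 44444.40000
D_2 = 48533.28480
D_3 = 52998.34700
Terminal value at year 3: TV = D_3×(1+g_2)/(r−g_2) = 55542.26766/0.041 = 1354689.45507
P_0 = D_1/(1+r)^1 + D_2/(1+r)^2 + D_3/(1+r)^3 + TV/(1+r)^3
    = 40812.12121 + 40924.55130 + 41037.29111 + 1048953.19712 = 1171727.16074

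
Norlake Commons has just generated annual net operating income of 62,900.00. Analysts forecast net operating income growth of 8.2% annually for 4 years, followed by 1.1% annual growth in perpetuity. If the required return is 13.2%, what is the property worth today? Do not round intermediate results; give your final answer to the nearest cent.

663689.45

D_1 = 68057.80000
D_2 = 73638.53960
D_3 = 79676.89985
D_4 = 86210.40563
Terminal value at year 4: TV = D_4×(1+g_2)/(r−g_2) = 87158.72010/0.121 = 720320.00080
P_0 = D_1/(1+r)^1 + D_2/(1+r)^2 + D_3/(1+r)^3 + D_4/(1+r)^4 + TV/(1+r)^4
    = 60121.73145 + 57466.17794 + 54927.91920 + 52501.77436 + 438671.85020 = 663689.45314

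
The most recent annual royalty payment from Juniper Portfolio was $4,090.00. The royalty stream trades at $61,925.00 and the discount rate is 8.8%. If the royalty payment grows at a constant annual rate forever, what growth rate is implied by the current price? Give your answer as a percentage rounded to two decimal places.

P = D₀(1+g)/(r−g) ⇒ P(r−g) = D₀(1+g) ⇒ g(P+D₀) = P·r − D₀
g = (P·r − D₀)/(P + D₀) = ($61,925.00×0.088 − $4,090.00) / ($61,925.00 + $4,090.00) = 0.020592

2.06%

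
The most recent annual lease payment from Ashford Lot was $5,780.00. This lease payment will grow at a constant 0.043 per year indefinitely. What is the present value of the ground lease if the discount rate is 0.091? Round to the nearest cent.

D₁ = D₀ × (1 + g) = $5,780.00 × 1.043 = $6,028.5400
Growing perpetuity: P = D₁ / (r − g) = $6,028.5400 / (0.091 − 0.043) = $125,594.58

$125594.58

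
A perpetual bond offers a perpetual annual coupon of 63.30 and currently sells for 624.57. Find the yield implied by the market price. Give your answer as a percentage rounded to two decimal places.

P = C/r ⇒ r = C/P = 63.30/624.57 = 0.101350

10.13%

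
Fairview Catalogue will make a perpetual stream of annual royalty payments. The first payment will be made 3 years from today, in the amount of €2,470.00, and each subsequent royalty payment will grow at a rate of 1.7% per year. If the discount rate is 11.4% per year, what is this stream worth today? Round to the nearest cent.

Value at end of year 2: C₁ / (r − g) = €2,470.00 / (0.114 − 0.017) = €25,463.9175
Discount to today: PV = €25,463.9175 / (1 + 0.114)^2 = €25,463.9175 / 1.240996 = €20,518.94

€20518.94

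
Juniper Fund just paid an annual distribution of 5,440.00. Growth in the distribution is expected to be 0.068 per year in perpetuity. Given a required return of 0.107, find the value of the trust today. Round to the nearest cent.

148972.31

D₁ = D₀ × (1 + g) = 5,440.00 × 1.068 = 5,809.9200
Growing perpetuity: P = D₁ / (r − g) = 5,809.9200 / (0.107 − 0.068) = 148,972.31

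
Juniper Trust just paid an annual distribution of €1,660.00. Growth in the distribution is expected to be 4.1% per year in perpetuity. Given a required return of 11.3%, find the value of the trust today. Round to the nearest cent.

€24000.83

D₁ = D₀ × (1 + g) = €1,660.00 × 1.041 = €1,728.0600
Growing perpetuity: P = D₁ / (r − g) = €1,728.0600 / (0.113 − 0.041) = €24,000.83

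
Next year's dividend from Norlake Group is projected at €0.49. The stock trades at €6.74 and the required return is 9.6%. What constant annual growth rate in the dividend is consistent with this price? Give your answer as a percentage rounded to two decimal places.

P = D₁/(r−g) ⇒ g = r − D₁/P = 0.096 − €0.49/€6.74 = 0.023300

2.33%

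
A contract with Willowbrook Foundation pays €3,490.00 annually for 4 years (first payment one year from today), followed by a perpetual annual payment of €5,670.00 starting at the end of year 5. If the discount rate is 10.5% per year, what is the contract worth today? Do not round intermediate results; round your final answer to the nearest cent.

€47163.83

PV of 4-year annuity: €3,490.00 × [1 − (1+0.105)^−4] / 0.105 = 10944.14560
Perpetuity value at year 4: €5,670.00 / 0.105 = 54000.00000
PV of perpetuity: 54000.00000 / (1+0.105)^4 = 36219.68323
Total PV = 10944.14560 + 36219.68323 = 47163.82883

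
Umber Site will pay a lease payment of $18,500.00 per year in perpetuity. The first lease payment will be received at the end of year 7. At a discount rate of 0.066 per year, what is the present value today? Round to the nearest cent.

Value at end of year 6: C / r = $18,500.00 / 0.066 = $280,303.0303
Discount to today: PV = $280,303.0303 / (1 + 0.066)^6 = $280,303.0303 / 1.467382 = $191,022.52

$191022.52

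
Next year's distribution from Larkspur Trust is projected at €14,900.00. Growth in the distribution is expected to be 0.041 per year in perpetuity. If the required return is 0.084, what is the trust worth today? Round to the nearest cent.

Growing perpetuity: P = D₁ / (r − g) = €14,900.0000 / (0.084 − 0.041) = €346,511.63

€346511.63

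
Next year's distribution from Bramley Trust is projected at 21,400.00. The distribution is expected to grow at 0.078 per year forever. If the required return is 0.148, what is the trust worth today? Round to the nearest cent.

Growing perpetuity: P = D₁ / (r − g) = 21,400.0000 / (0.148 − 0.078) = 305,714.29

305714.29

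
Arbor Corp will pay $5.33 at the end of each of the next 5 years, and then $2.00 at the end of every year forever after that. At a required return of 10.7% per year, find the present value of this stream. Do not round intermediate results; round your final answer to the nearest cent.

PV of 5-year annuity: $5.33 × [1 − (1+0.107)^−5] / 0.107 = 19.84870
Perpetuity value at year 5: $2.00 / 0.107 = 18.69159
PV of perpetuity: 18.69159 / (1+0.107)^5 = 11.24367
Total PV = 19.84870 + 11.24367 = 31.09237

$31.09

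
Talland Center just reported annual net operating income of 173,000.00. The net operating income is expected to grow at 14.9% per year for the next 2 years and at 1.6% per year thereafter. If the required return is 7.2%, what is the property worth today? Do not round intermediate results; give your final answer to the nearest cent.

3989976.76

D_1 = 198777.00000
D_2 = 228394.77300
Terminal value at year 2: TV = D_2×(1+g_2)/(r−g_2) = 232049.08937/0.056 = 4143733.73871
P_0 = D_1/(1+r)^1 + D_2/(1+r)^2 + TV/(1+r)^2
    = 185426.30597 + 198745.17310 + 3605805.28333 = 3989976.76239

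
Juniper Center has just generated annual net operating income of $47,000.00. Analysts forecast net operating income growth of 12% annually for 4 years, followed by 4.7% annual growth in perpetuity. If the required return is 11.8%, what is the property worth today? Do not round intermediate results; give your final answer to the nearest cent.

D_1 = 52640.00000
D_2 = 58956.80000
D_3 = 66031.61600
D_4 = 73955.40992
Terminal value at year 4: TV = D_4×(1+g_2)/(r−g_2) = 77431.31419/0.071 = 1090581.88995
P_0 = D_1/(1+r)^1 + D_2/(1+r)^2 + D_3/(1+r)^3 + D_4/(1+r)^4 + TV/(1+r)^4
    = 47084.07871 + 47168.30783 + 47252.68763 + 47337.21838 + 698057.29075 = 886899.58331

$886899.58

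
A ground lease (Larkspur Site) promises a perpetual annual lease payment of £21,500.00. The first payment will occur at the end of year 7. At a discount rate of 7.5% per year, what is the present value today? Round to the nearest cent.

£185748.97

Value at end of year 6: C / r = £21,500.00 / 0.075 = £286,666.6667
Discount to today: PV = £286,666.6667 / (1 + 0.075)^6 = £286,666.6667 / 1.543302 = £185,748.97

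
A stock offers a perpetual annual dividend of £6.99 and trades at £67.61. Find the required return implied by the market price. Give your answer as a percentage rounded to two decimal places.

10.34%

P = C/r ⇒ r = C/P = £6.99/£67.61 = 0.103387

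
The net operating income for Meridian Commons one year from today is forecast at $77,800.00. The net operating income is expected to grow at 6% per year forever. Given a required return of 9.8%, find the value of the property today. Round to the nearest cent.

Growing perpetuity: P = D₁ / (r − g) = $77,800.0000 / (0.098 − 0.06) = $2,047,368.42

$2047368.42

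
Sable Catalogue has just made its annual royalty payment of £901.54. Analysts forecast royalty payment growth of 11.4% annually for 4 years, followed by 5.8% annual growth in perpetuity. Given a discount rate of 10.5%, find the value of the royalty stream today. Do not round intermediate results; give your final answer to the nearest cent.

D_1 = 1004.31556
D_2 = 1118.80753
D_3 = 1246.35159
D_4 = 1388.43567
Terminal value at year 4: TV = D_4×(1+g_2)/(r−g_2) = 1468.96494/0.047 = 31254.57326
P_0 = D_1/(1+r)^1 + D_2/(1+r)^2 + D_3/(1+r)^3 + D_4/(1+r)^4 + TV/(1+r)^4
    = 908.88286 + 916.28553 + 923.74848 + 931.27223 + 20963.53228 = 24643.72138

£24643.72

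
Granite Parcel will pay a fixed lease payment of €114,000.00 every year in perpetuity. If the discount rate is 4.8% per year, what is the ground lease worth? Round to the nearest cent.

Level perpetuity: PV = C / r = €114,000.00 / 0.048 = €2,375,000.00

€2375000.00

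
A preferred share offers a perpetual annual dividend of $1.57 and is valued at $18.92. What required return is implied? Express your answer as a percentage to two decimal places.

P = C/r ⇒ r = C/P = $1.57/$18.92 = 0.082981

8.30%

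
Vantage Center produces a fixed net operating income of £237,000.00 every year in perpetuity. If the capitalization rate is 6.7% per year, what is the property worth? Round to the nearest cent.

£3537313.43

Level perpetuity: PV = C / r = £237,000.00 / 0.067 = £3,537,313.43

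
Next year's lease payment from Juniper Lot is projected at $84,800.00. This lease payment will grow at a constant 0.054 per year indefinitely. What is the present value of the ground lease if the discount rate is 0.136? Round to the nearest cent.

Growing perpetuity: P = D₁ / (r − g) = $84,800.0000 / (0.136 − 0.054) = $1,034,146.34

$1034146.34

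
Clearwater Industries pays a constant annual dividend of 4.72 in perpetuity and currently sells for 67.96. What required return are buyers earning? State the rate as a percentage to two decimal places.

P = C/r ⇒ r = C/P = 4.72/67.96 = 0.069453

6.95%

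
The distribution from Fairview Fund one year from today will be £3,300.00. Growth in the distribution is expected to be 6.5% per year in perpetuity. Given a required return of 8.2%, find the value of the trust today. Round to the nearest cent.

£194117.65

Growing perpetuity: P = D₁ / (r − g) = £3,300.0000 / (0.082 − 0.065) = £194,117.65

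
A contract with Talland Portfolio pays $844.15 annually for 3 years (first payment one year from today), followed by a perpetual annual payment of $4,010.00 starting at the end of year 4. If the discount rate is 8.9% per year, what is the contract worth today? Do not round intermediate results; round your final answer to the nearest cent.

PV of 3-year annuity: $844.15 × [1 − (1+0.089)^−3] / 0.089 = 2140.60637
Perpetuity value at year 3: $4,010.00 / 0.089 = 45056.17978
PV of perpetuity: 45056.17978 / (1+0.089)^3 = 34887.57047
Total PV = 2140.60637 + 34887.57047 = 37028.17684

$37028.18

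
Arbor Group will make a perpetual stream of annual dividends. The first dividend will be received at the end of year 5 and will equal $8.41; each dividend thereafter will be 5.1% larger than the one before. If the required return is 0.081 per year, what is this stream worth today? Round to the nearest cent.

$205.29

Value at end of year 4: C₁ / (r − g) = $8.41 / (0.081 − 0.051) = $280.3333
Discount to today: PV = $280.3333 / (1 + 0.081)^4 = $280.3333 / 1.365535 = $205.29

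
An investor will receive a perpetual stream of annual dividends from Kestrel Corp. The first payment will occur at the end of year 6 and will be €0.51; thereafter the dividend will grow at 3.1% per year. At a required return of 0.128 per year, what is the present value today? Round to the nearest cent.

Value at end of year 5: C₁ / (r − g) = €0.51 / (0.128 − 0.031) = €5.2577
Discount to today: PV = €5.2577 / (1 + 0.128)^5 = €5.2577 / 1.826188 = €2.88

€2.88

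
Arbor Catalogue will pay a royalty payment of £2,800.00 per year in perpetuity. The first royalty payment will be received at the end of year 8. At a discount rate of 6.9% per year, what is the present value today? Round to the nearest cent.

£25436.95

Value at end of year 7: C / r = £2,800.00 / 0.069 = £40,579.7101
Discount to today: PV = £40,579.7101 / (1 + 0.069)^7 = £40,579.7101 / 1.595306 = £25,436.95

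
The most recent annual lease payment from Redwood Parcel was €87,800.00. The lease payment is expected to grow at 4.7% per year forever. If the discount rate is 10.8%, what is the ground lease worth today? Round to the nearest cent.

€1506993.44

D₁ = D₀ × (1 + g) = €87,800.00 × 1.047 = €91,926.6000
Growing perpetuity: P = D₁ / (r − g) = €91,926.6000 / (0.108 − 0.047) = €1,506,993.44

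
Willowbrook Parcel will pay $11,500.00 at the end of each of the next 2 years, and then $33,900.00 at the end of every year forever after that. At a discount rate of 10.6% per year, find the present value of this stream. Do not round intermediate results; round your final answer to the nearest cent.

$281246.07

PV of 2-year annuity: $11,500.00 × [1 − (1+0.106)^−2] / 0.106 = 19799.12298
Perpetuity value at year 2: $33,900.00 / 0.106 = 319811.32075
PV of perpetuity: 319811.32075 / (1+0.106)^2 = 261446.94953
Total PV = 19799.12298 + 261446.94953 = 281246.07251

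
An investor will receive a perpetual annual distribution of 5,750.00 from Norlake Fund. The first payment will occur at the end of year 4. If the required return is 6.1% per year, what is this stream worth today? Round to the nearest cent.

Value at end of year 3: C / r = 5,750.00 / 0.061 = 94,262.2951
Discount to today: PV = 94,262.2951 / (1 + 0.061)^3 = 94,262.2951 / 1.194390 = 78,920.87

78920.87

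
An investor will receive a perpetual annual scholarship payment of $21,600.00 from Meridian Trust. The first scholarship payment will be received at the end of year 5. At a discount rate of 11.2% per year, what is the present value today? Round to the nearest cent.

Value at end of year 4: C / r = $21,600.00 / 0.112 = $192,857.1429
Discount to today: PV = $192,857.1429 / (1 + 0.112)^4 = $192,857.1429 / 1.529041 = $126,129.47

$126129.47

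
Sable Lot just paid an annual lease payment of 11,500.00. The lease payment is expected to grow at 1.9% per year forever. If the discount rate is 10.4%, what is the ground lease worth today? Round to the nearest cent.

D₁ = D₀ × (1 + g) = 11,500.00 × 1.019 = 11,718.5000
Growing perpetuity: P = D₁ / (r − g) = 11,718.5000 / (0.104 − 0.019) = 137,864.71

137864.71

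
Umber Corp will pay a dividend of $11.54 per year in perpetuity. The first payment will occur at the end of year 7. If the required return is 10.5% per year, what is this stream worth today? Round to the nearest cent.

Value at end of year 6: C / r = $11.54 / 0.105 = $109.9048
Discount to today: PV = $109.9048 / (1 + 0.105)^6 = $109.9048 / 1.820429 = $60.37

$60.37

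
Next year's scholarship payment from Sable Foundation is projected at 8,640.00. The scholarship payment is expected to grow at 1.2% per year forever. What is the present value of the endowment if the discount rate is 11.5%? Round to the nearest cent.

Growing perpetuity: P = D₁ / (r − g) = 8,640.0000 / (0.115 − 0.012) = 83,883.50

83883.50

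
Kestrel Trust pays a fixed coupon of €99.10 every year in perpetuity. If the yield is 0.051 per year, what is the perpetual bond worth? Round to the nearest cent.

Level perpetuity: PV = C / r = €99.10 / 0.051 = €1,943.14

€1943.14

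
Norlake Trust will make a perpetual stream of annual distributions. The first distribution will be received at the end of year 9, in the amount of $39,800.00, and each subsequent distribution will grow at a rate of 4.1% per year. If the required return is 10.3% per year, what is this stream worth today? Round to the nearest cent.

Value at end of year 8: C₁ / (r − g) = $39,800.00 / (0.103 − 0.041) = $641,935.4839
Discount to today: PV = $641,935.4839 / (1 + 0.103)^8 = $641,935.4839 / 2.190807 = $293,013.27

$293013.27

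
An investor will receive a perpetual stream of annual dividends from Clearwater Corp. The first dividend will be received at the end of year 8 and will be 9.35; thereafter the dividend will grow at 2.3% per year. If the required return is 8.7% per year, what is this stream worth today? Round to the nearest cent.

Value at end of year 7: C₁ / (r − g) = 9.35 / (0.087 − 0.023) = 146.0938
Discount to today: PV = 146.0938 / (1 + 0.087)^7 = 146.0938 / 1.793109 = 81.48

81.48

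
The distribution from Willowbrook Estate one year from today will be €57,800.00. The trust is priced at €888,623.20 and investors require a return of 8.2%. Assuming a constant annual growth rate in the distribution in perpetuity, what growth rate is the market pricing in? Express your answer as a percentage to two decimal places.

P = D₁/(r−g) ⇒ g = r − D₁/P = 0.082 − €57,800.00/€888,623.20 = 0.016956

1.70%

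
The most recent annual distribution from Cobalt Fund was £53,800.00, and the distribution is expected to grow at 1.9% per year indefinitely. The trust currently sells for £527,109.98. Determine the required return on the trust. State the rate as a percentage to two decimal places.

D₁ = £53,800.00 × 1.019 = £54,822.2000
P = D₁/(r − g) ⇒ r = D₁/P + g = £54,822.2000/£527,109.98 + 0.019 = 0.104005 + 0.019 = 0.123005

12.30%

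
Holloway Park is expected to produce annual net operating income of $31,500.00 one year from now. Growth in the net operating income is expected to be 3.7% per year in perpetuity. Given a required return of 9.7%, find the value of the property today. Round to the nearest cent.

$525000.00

Growing perpetuity: P = D₁ / (r − g) = $31,500.0000 / (0.097 − 0.037) = $525,000.00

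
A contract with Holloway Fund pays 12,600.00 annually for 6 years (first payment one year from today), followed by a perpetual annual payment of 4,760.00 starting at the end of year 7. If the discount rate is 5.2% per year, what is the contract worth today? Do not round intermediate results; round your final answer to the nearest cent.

131078.63

PV of 6-year annuity: 12,600.00 × [1 − (1+0.052)^−6] / 0.052 = 63546.69761
Perpetuity value at year 6: 4,760.00 / 0.052 = 91538.46154
PV of perpetuity: 91538.46154 / (1+0.052)^6 = 67531.93133
Total PV = 63546.69761 + 67531.93133 = 131078.62894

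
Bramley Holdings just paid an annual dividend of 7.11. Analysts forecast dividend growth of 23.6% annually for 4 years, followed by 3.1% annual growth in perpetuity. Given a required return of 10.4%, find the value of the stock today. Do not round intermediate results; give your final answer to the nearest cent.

195.78

D_1 = 8.78796
D_2 = 10.86192
D_3 = 13.42533
D_4 = 16.59371
Terminal value at year 4: TV = D_4×(1+g_2)/(r−g_2) = 17.10811/0.073 = 234.35773
P_0 = D_1/(1+r)^1 + D_2/(1+r)^2 + D_3/(1+r)^3 + D_4/(1+r)^4 + TV/(1+r)^4
    = 7.96011 + 8.91186 + 9.97741 + 11.17036 + 157.76222 = 195.78195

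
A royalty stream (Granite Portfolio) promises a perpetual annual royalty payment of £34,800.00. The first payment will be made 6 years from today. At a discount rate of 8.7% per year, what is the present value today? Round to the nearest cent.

£263579.89

Value at end of year 5: C / r = £34,800.00 / 0.087 = £400,000.0000
Discount to today: PV = £400,000.0000 / (1 + 0.087)^5 = £400,000.0000 / 1.517566 = £263,579.89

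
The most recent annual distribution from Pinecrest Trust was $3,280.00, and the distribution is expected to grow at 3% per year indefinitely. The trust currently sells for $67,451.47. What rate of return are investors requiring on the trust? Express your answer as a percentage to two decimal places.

D₁ = $3,280.00 × 1.03 = $3,378.4000
P = D₁/(r − g) ⇒ r = D₁/P + g = $3,378.4000/$67,451.47 + 0.03 = 0.050086 + 0.03 = 0.080086

8.01%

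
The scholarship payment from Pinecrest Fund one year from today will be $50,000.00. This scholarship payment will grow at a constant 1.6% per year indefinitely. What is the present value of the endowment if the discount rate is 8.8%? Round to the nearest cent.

Growing perpetuity: P = D₁ / (r − g) = $50,000.0000 / (0.088 − 0.016) = $694,444.44

$694444.44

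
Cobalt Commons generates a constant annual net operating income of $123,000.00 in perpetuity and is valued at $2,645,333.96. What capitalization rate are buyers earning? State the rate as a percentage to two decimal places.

4.65%

P = C/r ⇒ r = C/P = $123,000.00/$2,645,333.96 = 0.046497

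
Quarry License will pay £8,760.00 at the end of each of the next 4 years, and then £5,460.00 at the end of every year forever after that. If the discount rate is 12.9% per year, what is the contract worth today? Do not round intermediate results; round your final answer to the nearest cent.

PV of 4-year annuity: £8,760.00 × [1 − (1+0.129)^−4] / 0.129 = 26110.60067
Perpetuity value at year 4: £5,460.00 / 0.129 = 42325.58140
PV of perpetuity: 42325.58140 / (1+0.129)^4 = 26051.16591
Total PV = 26110.60067 + 26051.16591 = 52161.76658

£52161.77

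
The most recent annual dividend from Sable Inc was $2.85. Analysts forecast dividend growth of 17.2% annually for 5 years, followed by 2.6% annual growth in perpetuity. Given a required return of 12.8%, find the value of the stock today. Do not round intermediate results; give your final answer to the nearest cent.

D_1 = 3.34020
D_2 = 3.91471
D_3 = 4.58805
D_4 = 5.37719
D_5 = 6.30207
Terminal value at year 5: TV = D_5×(1+g_2)/(r−g_2) = 6.46592/0.102 = 63.39137
P_0 = D_1/(1+r)^1 + D_2/(1+r)^2 + D_3/(1+r)^3 + D_4/(1+r)^4 + D_5/(1+r)^5 + TV/(1+r)^5
    = 2.96117 + 3.07668 + 3.19669 + 3.32138 + 3.45094 + 34.71240 = 50.71926

$50.72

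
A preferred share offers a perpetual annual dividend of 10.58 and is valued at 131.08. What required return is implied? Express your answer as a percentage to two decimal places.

8.07%

P = C/r ⇒ r = C/P = 10.58/131.08 = 0.080714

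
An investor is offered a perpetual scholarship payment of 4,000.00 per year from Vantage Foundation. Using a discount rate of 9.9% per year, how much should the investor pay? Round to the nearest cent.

Level perpetuity: PV = C / r = 4,000.00 / 0.099 = 40,404.04

40404.04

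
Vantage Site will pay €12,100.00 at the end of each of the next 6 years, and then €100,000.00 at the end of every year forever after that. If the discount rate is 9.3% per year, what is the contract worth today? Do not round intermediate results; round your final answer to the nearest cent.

PV of 6-year annuity: €12,100.00 × [1 − (1+0.093)^−6] / 0.093 = 53797.52749
Perpetuity value at year 6: €100,000.00 / 0.093 = 1075268.81720
PV of perpetuity: 1075268.81720 / (1+0.093)^6 = 630661.15196
Total PV = 53797.52749 + 630661.15196 = 684458.67945

€684458.68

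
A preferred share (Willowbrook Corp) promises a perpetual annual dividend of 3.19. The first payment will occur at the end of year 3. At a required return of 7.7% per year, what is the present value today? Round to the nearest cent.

Value at end of year 2: C / r = 3.19 / 0.077 = 41.4286
Discount to today: PV = 41.4286 / (1 + 0.077)^2 = 41.4286 / 1.159929 = 35.72

35.72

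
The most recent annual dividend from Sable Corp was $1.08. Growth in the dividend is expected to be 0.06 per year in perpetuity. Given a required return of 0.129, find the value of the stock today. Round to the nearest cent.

D₁ = D₀ × (1 + g) = $1.08 × 1.06 = $1.1448
Growing perpetuity: P = D₁ / (r − g) = $1.1448 / (0.129 − 0.06) = $16.59

$16.59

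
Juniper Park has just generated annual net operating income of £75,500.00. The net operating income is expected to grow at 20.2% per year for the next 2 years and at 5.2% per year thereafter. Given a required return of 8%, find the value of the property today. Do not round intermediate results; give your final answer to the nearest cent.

D_1 = 90751.00000
D_2 = 109082.70200
Terminal value at year 2: TV = D_2×(1+g_2)/(r−g_2) = 114755.00250/0.028 = 4098392.94657
P_0 = D_1/(1+r)^1 + D_2/(1+r)^2 + TV/(1+r)^2
    = 84028.70370 + 93520.83505 + 3513711.37395 = 3691260.91270

£3691260.91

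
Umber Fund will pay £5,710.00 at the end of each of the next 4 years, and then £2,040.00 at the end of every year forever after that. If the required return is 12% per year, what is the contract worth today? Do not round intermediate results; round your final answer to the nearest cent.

£28147.07

PV of 4-year annuity: £5,710.00 × [1 − (1+0.12)^−4] / 0.12 = 17343.26477
Perpetuity value at year 4: £2,040.00 / 0.12 = 17000.00000
PV of perpetuity: 17000.00000 / (1+0.12)^4 = 10803.80733
Total PV = 17343.26477 + 10803.80733 = 28147.07210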